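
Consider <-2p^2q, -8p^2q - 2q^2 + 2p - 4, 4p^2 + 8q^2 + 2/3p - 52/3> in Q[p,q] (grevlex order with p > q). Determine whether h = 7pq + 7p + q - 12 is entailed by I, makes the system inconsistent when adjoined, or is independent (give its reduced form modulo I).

Adjoining 7pq + 7p + q - 12 makes the ideal the whole ring: the system is inconsistent.

First compute the reduced Gröbner basis of I by Buchberger's algorithm.
f_1 = -2p^2q, LT = p^2q.
f_2 = -8p^2q - 2q^2 + 2p - 4, LT = p^2q.
f_3 = 4p^2 + 8q^2 + 2/3p - 52/3, LT = p^2.

S(f_1,f_2): lcm = p^2q. S = -1/4q^2 + 1/4p - 1/2.
  leading term q^2: no divisor's leading term divides it; move -1/4q^2 to the remainder.
  leading term p: no divisor's leading term divides it; move 1/4p to the remainder.
  leading term 1: no divisor's leading term divides it; move -1/2 to the remainder.
  remainder -1/4q^2 + 1/4p - 1/2 ≠ 0; add k_4 = -1/4q^2 + 1/4p - 1/2 to the basis.

S(f_1,f_3): lcm = p^2q. S = -2q^3 - 1/6pq + 13/3q.
  leading term q^3: subtract (8q)·k_4 from -2q^3 - 1/6pq + 13/3q → -13/6pq + 25/3q
  leading term pq: no divisor's leading term divides it; move -13/6pq to the remainder.
  leading term q: no divisor's leading term divides it; move 25/3q to the remainder.
  remainder -13/6pq + 25/3q ≠ 0; add k_5 = -13/6pq + 25/3q to the basis.

S(f_2,f_3): lcm = p^2q. S = -2q^3 - 1/6pq + 1/4q^2 - 1/4p + 13/3q + 1/2.
  leading term q^3: subtract (8q)·k_4 from -2q^3 - 1/6pq + 1/4q^2 - 1/4p + 13/3q + 1/2 → -13/6pq + 1/4q^2 - 1/4p + 25/3q + 1/2
  leading term pq: subtract (1)·k_5 from -13/6pq + 1/4q^2 - 1/4p + 25/3q + 1/2 → 1/4q^2 - 1/4p + 1/2
  leading term q^2: subtract (-1)·k_4 from 1/4q^2 - 1/4p + 1/2 → 0
  remainder 0.

S(f_1,k_4): lcm = p^2q^2. S = p^3 - 2p^2.
  leading term p^3: subtract (1/4p)·f_3 from p^3 - 2p^2 → -2pq^2 - 13/6p^2 + 13/3p
  leading term pq^2: subtract (8p)·k_4 from -2pq^2 - 13/6p^2 + 13/3p → -25/6p^2 + 25/3p
  leading term p^2: subtract (-25/24)·f_3 from -25/6p^2 + 25/3p → 25/3q^2 + 325/36p - 325/18
  leading term q^2: subtract (-100/3)·k_4 from 25/3q^2 + 325/36p - 325/18 → 625/36p - 625/18
  leading term p: no divisor's leading term divides it; move 625/36p to the remainder.
  leading term 1: no divisor's leading term divides it; move -625/18 to the remainder.
  remainder 625/36p - 625/18 ≠ 0; add k_6 = 625/36p - 625/18 to the basis.

S(f_2,k_4): lcm = p^2q^2. S = p^3 + 1/4q^3 - 2p^2 - 1/4pq + 1/2q.
  leading term p^3: subtract (1/4p)·f_3 from p^3 + 1/4q^3 - 2p^2 - 1/4pq + 1/2q → -2pq^2 + 1/4q^3 - 13/6p^2 - 1/4pq + 13/3p + 1/2q
  leading term pq^2: subtract (8p)·k_4 from -2pq^2 + 1/4q^3 - 13/6p^2 - 1/4pq + 13/3p + 1/2q → 1/4q^3 - 25/6p^2 - 1/4pq + 25/3p + 1/2q
  leading term q^3: subtract (-q)·k_4 from 1/4q^3 - 25/6p^2 - 1/4pq + 25/3p + 1/2q → -25/6p^2 + 25/3p
  leading term p^2: subtract (-25/24)·f_3 from -25/6p^2 + 25/3p → 25/3q^2 + 325/36p - 325/18
  leading term q^2: subtract (-100/3)·k_4 from 25/3q^2 + 325/36p - 325/18 → 625/36p - 625/18
  leading term p: subtract (1)·k_6 from 625/36p - 625/18 → 0
  remainder 0.

S(f_3,k_4): leading monomials are coprime, so the S-polynomial reduces to 0 (Buchberger's first criterion).
S(f_1,k_5): lcm = p^2q. S = 50/13pq.
  leading term pq: subtract (-300/169)·k_5 from 50/13pq → 2500/169q
  leading term q: no divisor's leading term divides it; move 2500/169q to the remainder.
  remainder 2500/169q ≠ 0; add k_7 = 2500/169q to the basis.

S(f_2,k_5): lcm = p^2q. S = 50/13pq + 1/4q^2 - 1/4p + 1/2.
  leading term pq: subtract (-300/169)·k_5 from 50/13pq + 1/4q^2 - 1/4p + 1/2 → 1/4q^2 - 1/4p + 2500/169q + 1/2
  leading term q^2: subtract (-1)·k_4 from 1/4q^2 - 1/4p + 2500/169q + 1/2 → 2500/169q
  leading term q: subtract (1)·k_7 from 2500/169q → 0
  remainder 0.

S(f_3,k_5): lcm = p^2q. S = 2q^3 + 313/78pq - 13/3q.
  leading term q^3: subtract (-8q)·k_4 from 2q^3 + 313/78pq - 13/3q → 469/78pq - 25/3q
  leading term pq: subtract (-469/169)·k_5 from 469/78pq - 25/3q → 2500/169q
  leading term q: subtract (1)·k_7 from 2500/169q → 0
  remainder 0.

S(k_4,k_5): lcm = pq^2. S = -p^2 + 50/13q^2 + 2p.
  leading term p^2: subtract (-1/4)·f_3 from -p^2 + 50/13q^2 + 2p → 76/13q^2 + 13/6p - 13/3
  leading term q^2: subtract (-304/13)·k_4 from 76/13q^2 + 13/6p - 13/3 → 625/78p - 625/39
  leading term p: subtract (6/13)·k_6 from 625/78p - 625/39 → 0
  remainder 0.

S(f_1,k_6): lcm = p^2q. S = 2pq.
  leading term pq: subtract (-12/13)·k_5 from 2pq → 100/13q
  leading term q: subtract (13/25)·k_7 from 100/13q → 0
  remainder 0.

S(f_2,k_6): lcm = p^2q. S = 2pq + 1/4q^2 - 1/4p + 1/2.
  leading term pq: subtract (-12/13)·k_5 from 2pq + 1/4q^2 - 1/4p + 1/2 → 1/4q^2 - 1/4p + 100/13q + 1/2
  leading term q^2: subtract (-1)·k_4 from 1/4q^2 - 1/4p + 100/13q + 1/2 → 100/13q
  leading term q: subtract (13/25)·k_7 from 100/13q → 0
  remainder 0.

S(f_3,k_6): lcm = p^2. S = 2q^2 + 13/6p - 13/3.
  leading term q^2: subtract (-8)·k_4 from 2q^2 + 13/6p - 13/3 → 25/6p - 25/3
  leading term p: subtract (6/25)·k_6 from 25/6p - 25/3 → 0
  remainder 0.

S(k_4,k_6): leading monomials are coprime, so the S-polynomial reduces to 0 (Buchberger's first criterion).
S(k_5,k_6): lcm = pq. S = -24/13q.
  leading term q: subtract (-78/625)·k_7 from -24/13q → 0
  remainder 0.

S(f_1,k_7): lcm = p^2q. S = 0.
  remainder 0.

S(f_2,k_7): lcm = p^2q. S = 1/4q^2 - 1/4p + 1/2.
  leading term q^2: subtract (-1)·k_4 from 1/4q^2 - 1/4p + 1/2 → 0
  remainder 0.

S(f_3,k_7): leading monomials are coprime, so the S-polynomial reduces to 0 (Buchberger's first criterion).
S(k_4,k_7): lcm = q^2. S = -p + 2.
  leading term p: subtract (-36/625)·k_6 from -p + 2 → 0
  remainder 0.

S(k_5,k_7): lcm = pq. S = -50/13q.
  leading term q: subtract (-13/50)·k_7 from -50/13q → 0
  remainder 0.

S(k_6,k_7): leading monomials are coprime, so the S-polynomial reduces to 0 (Buchberger's first criterion).
Every S-polynomial of the final basis reduces to 0, so we have a Gröbner basis.
Inter-reduce: drop elements whose leading term is divisible by another's, tail-reduce, and make monic.
Reduced Gröbner basis: {p - 2, q}.
Label its elements g_1 = p - 2, g_2 = q.

Reduce h = 7pq + 7p + q - 12 modulo G:
  leading term pq: subtract (7q)·g_1 from 7pq + 7p + q - 12 → 7p + 15q - 12
  leading term p: subtract (7)·g_1 from 7p + 15q - 12 → 15q + 2
  leading term q: subtract (15)·g_2 from 15q + 2 → 2
  leading term 1: no divisor's leading term divides it; move 2 to the remainder.
  normal form = 2.
The normal form is nonzero, so h ∉ I. Since h minus its normal form lies in I, I + (h) = I + (r) where r = 2; decide whether this ideal is the whole ring.
Here r = 2 is a nonzero constant, hence a unit: 1 ∈ I + (h), the Gröbner basis of I + (h) is {1}, and the enlarged system has no common solution — adjoining h is inconsistent.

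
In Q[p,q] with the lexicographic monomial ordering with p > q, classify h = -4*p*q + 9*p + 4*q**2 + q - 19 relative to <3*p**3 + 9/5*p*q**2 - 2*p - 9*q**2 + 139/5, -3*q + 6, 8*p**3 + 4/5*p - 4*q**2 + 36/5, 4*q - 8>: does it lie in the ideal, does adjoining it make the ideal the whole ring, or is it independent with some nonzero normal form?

-4*p*q + 9*p + 4*q**2 + q - 19 lies in I (it reduces to 0).

First compute the reduced Gröbner basis of I by Buchberger's algorithm.
f_1 = 3*p**3 + 9/5*p*q**2 - 2*p - 9*q**2 + 139/5, LT = p**3.
f_2 = -3*q + 6, LT = q.
f_3 = 8*p**3 + 4/5*p - 4*q**2 + 36/5, LT = p**3.
f_4 = 4*q - 8, LT = q.

S(f_1,f_3): lcm = p**3. S = 3/5*p*q**2 - 23/30*p - 5/2*q**2 + 251/30.
  leading term p*q**2: subtract (-1/5*p*q)·f_2 from 3/5*p*q**2 - 23/30*p - 5/2*q**2 + 251/30 → 6/5*p*q - 23/30*p - 5/2*q**2 + 251/30
  leading term p*q: subtract (-2/5*p)·f_2 from 6/5*p*q - 23/30*p - 5/2*q**2 + 251/30 → 49/30*p - 5/2*q**2 + 251/30
  leading term p: no divisor's leading term divides it; move 49/30*p to the remainder.
  leading term q**2: subtract (5/6*q)·f_2 from -5/2*q**2 + 251/30 → -5*q + 251/30
  leading term q: subtract (5/3)·f_2 from -5*q + 251/30 → -49/30
  leading term 1: no divisor's leading term divides it; move -49/30 to the remainder.
  remainder 49/30*p - 49/30 ≠ 0; add k_5 = 49/30*p - 49/30 to the basis.

The other S-polynomials (S(f_1,f_2), S(f_1,f_4), S(f_2,f_3), S(f_2,f_4), S(f_3,f_4), S(f_1,k_5), S(f_2,k_5), S(f_3,k_5), S(f_4,k_5)) all reduce to 0 modulo the current basis, so we have a Gröbner basis.
Inter-reduce: drop elements whose leading term is divisible by another's, tail-reduce, and make monic.
Reduced Gröbner basis: {p - 1, q - 2}.
Label its elements g_1 = p - 1, g_2 = q - 2.

Reduce h = -4*p*q + 9*p + 4*q**2 + q - 19 modulo G:
  leading term p*q: subtract (-4*q)·g_1 from -4*p*q + 9*p + 4*q**2 + q - 19 → 9*p + 4*q**2 - 3*q - 19
  leading term p: subtract (9)·g_1 from 9*p + 4*q**2 - 3*q - 19 → 4*q**2 - 3*q - 10
  leading term q**2: subtract (4*q)·g_2 from 4*q**2 - 3*q - 10 → 5*q - 10
  leading term q: subtract (5)·g_2 from 5*q - 10 → 0
  normal form = 0.
Since the normal form is 0, h ∈ I.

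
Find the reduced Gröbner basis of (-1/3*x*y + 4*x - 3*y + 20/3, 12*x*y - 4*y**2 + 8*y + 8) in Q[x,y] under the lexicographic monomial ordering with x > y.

G = {x - 1/36*y**2 - 25/36*y + 31/18, y**3 + 13*y**2 - 38*y + 24}

f_1 = -1/3*x*y + 4*x - 3*y + 20/3, LT = x*y.
f_2 = 12*x*y - 4*y**2 + 8*y + 8, LT = x*y.

S(f_1,f_2): lcm = x*y. S = -12*x + 1/3*y**2 + 25/3*y - 62/3.
  leading term x: no divisor's leading term divides it; move -12*x to the remainder.
  leading term y**2: no divisor's leading term divides it; move 1/3*y**2 to the remainder.
  leading term y: no divisor's leading term divides it; move 25/3*y to the remainder.
  leading term 1: no divisor's leading term divides it; move -62/3 to the remainder.
  remainder -12*x + 1/3*y**2 + 25/3*y - 62/3 ≠ 0; add g_3 = -12*x + 1/3*y**2 + 25/3*y - 62/3 to the basis.

S(f_1,g_3): lcm = x*y. S = -12*x + 1/36*y**3 + 25/36*y**2 + 131/18*y - 20.
  leading term x: subtract (1)·g_3 from -12*x + 1/36*y**3 + 25/36*y**2 + 131/18*y - 20 → 1/36*y**3 + 13/36*y**2 - 19/18*y + 2/3
  leading term y**3: no divisor's leading term divides it; move 1/36*y**3 to the remainder.
  leading term y**2: no divisor's leading term divides it; move 13/36*y**2 to the remainder.
  leading term y: no divisor's leading term divides it; move -19/18*y to the remainder.
  leading term 1: no divisor's leading term divides it; move 2/3 to the remainder.
  remainder 1/36*y**3 + 13/36*y**2 - 19/18*y + 2/3 ≠ 0; add g_4 = 1/36*y**3 + 13/36*y**2 - 19/18*y + 2/3 to the basis.

S(f_2,g_3): lcm = x*y. S = 1/36*y**3 + 13/36*y**2 - 19/18*y + 2/3.
  leading term y**3: subtract (1)·g_4 from 1/36*y**3 + 13/36*y**2 - 19/18*y + 2/3 → 0
  remainder 0.

S(f_1,g_4): lcm = x*y**3. S = -25*x*y**2 + 38*x*y - 24*x + 9*y**3 - 20*y**2.
  leading term x*y**2: subtract (75*y)·f_1 from -25*x*y**2 + 38*x*y - 24*x + 9*y**3 - 20*y**2 → -262*x*y - 24*x + 9*y**3 + 205*y**2 - 500*y
  leading term x*y: subtract (786)·f_1 from -262*x*y - 24*x + 9*y**3 + 205*y**2 - 500*y → -3168*x + 9*y**3 + 205*y**2 + 1858*y - 5240
  leading term x: subtract (264)·g_3 from -3168*x + 9*y**3 + 205*y**2 + 1858*y - 5240 → 9*y**3 + 117*y**2 - 342*y + 216
  leading term y**3: subtract (324)·g_4 from 9*y**3 + 117*y**2 - 342*y + 216 → 0
  remainder 0.

S(f_2,g_4): lcm = x*y**3. S = -13*x*y**2 + 38*x*y - 24*x - 1/3*y**4 + 2/3*y**3 + 2/3*y**2.
  leading term x*y**2: subtract (39*y)·f_1 from -13*x*y**2 + 38*x*y - 24*x - 1/3*y**4 + 2/3*y**3 + 2/3*y**2 → -118*x*y - 24*x - 1/3*y**4 + 2/3*y**3 + 353/3*y**2 - 260*y
  leading term x*y: subtract (354)·f_1 from -118*x*y - 24*x - 1/3*y**4 + 2/3*y**3 + 353/3*y**2 - 260*y → -1440*x - 1/3*y**4 + 2/3*y**3 + 353/3*y**2 + 802*y - 2360
  leading term x: subtract (120)·g_3 from -1440*x - 1/3*y**4 + 2/3*y**3 + 353/3*y**2 + 802*y - 2360 → -1/3*y**4 + 2/3*y**3 + 233/3*y**2 - 198*y + 120
  leading term y**4: subtract (-12*y)·g_4 from -1/3*y**4 + 2/3*y**3 + 233/3*y**2 - 198*y + 120 → 5*y**3 + 65*y**2 - 190*y + 120
  leading term y**3: subtract (180)·g_4 from 5*y**3 + 65*y**2 - 190*y + 120 → 0
  remainder 0.

S(g_3,g_4): leading monomials are coprime, so the S-polynomial reduces to 0 (Buchberger's first criterion).
Every S-polynomial of the final basis reduces to 0, so we have a Gröbner basis.
Inter-reduce: drop elements whose leading term is divisible by another's, tail-reduce, and make monic.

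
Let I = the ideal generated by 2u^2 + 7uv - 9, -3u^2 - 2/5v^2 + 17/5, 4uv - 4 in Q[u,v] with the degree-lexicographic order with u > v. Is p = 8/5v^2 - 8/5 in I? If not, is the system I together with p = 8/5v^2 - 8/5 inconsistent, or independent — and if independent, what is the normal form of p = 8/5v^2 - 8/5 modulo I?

8/5v^2 - 8/5 lies in I (it reduces to 0).

First compute the reduced Gröbner basis of I by Buchberger's algorithm.
f_1 = 2u^2 + 7uv - 9, LT = u^2.
f_2 = -3u^2 - 2/5v^2 + 17/5, LT = u^2.
f_3 = 4uv - 4, LT = uv.

S(f_1,f_2): lcm = u^2. S = 7/2uv - 2/15v^2 - 101/30.
  leading term uv: subtract (7/8)·f_3 from 7/2uv - 2/15v^2 - 101/30 → -2/15v^2 + 2/15
  leading term v^2: no divisor's leading term divides it; move -2/15v^2 to the remainder.
  leading term 1: no divisor's leading term divides it; move 2/15 to the remainder.
  remainder -2/15v^2 + 2/15 ≠ 0; add h_4 = -2/15v^2 + 2/15 to the basis.

S(f_1,f_3): lcm = u^2v. S = 7/2uv^2 + u - 9/2v.
  leading term uv^2: subtract (7/8v)·f_3 from 7/2uv^2 + u - 9/2v → u - v
  leading term u: no divisor's leading term divides it; move u to the remainder.
  leading term v: no divisor's leading term divides it; move -v to the remainder.
  remainder u - v ≠ 0; add h_5 = u - v to the basis.

The other S-polynomials (S(f_2,f_3), S(f_1,h_4), S(f_2,h_4), S(f_3,h_4), S(f_1,h_5), S(f_2,h_5), S(f_3,h_5), S(h_4,h_5)) all reduce to 0 modulo the current basis, so we have a Gröbner basis.
Inter-reduce: drop elements whose leading term is divisible by another's, tail-reduce, and make monic.
Reduced Gröbner basis: {v^2 - 1, u - v}.
Label its elements g_1 = v^2 - 1, g_2 = u - v.

Reduce p = 8/5v^2 - 8/5 modulo G:
  leading term v^2: subtract (8/5)·g_1 from 8/5v^2 - 8/5 → 0
  normal form = 0.
Since the normal form is 0, p ∈ I.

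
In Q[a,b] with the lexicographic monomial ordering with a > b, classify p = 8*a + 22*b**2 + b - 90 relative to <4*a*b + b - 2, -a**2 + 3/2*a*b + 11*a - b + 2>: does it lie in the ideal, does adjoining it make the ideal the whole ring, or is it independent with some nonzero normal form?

First compute the reduced Gröbner basis of I by Buchberger's algorithm.
f_1 = 4*a*b + b - 2, LT = a*b.
f_2 = -a**2 + 3/2*a*b + 11*a - b + 2, LT = a**2.

S(f_1,f_2): lcm = a**2*b. S = 3/2*a*b**2 + 45/4*a*b - 1/2*a - b**2 + 2*b.
  reduce S modulo (f_1, f_2):
  remainder -1/2*a - 11/8*b**2 - 1/16*b + 45/8 ≠ 0; add h_3 = -1/2*a - 11/8*b**2 - 1/16*b + 45/8 to the basis.

S(f_1,h_3): lcm = a*b. S = -11/4*b**3 - 1/8*b**2 + 23/2*b - 1/2.
  reduce S modulo (f_1, f_2, h_3):
  remainder -11/4*b**3 - 1/8*b**2 + 23/2*b - 1/2 ≠ 0; add h_4 = -11/4*b**3 - 1/8*b**2 + 23/2*b - 1/2 to the basis.

The other S-polynomials (S(f_2,h_3), S(f_1,h_4), S(f_2,h_4), S(h_3,h_4)) all reduce to 0 modulo the current basis, so we have a Gröbner basis.
Inter-reduce: drop elements whose leading term is divisible by another's, tail-reduce, and make monic.
Reduced Gröbner basis: {a + 11/4*b**2 + 1/8*b - 45/4, b**3 + 1/22*b**2 - 46/11*b + 2/11}.
Label its elements g_1 = a + 11/4*b**2 + 1/8*b - 45/4, g_2 = b**3 + 1/22*b**2 - 46/11*b + 2/11.

Reduce p = 8*a + 22*b**2 + b - 90 modulo G:
  leading term a: subtract (8)·g_1 from 8*a + 22*b**2 + b - 90 → 0
  normal form = 0.
Since the normal form is 0, p ∈ I.

Ideal membership is decidable via reduction modulo a Gröbner basis.

8*a + 22*b**2 + b - 90 lies in I (it reduces to 0).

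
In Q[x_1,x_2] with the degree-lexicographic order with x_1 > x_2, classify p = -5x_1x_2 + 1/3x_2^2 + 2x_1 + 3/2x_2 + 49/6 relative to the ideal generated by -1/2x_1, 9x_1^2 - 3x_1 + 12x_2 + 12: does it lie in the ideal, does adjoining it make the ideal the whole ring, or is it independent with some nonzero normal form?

Adjoining -5x_1x_2 + 1/3x_2^2 + 2x_1 + 3/2x_2 + 49/6 makes the ideal the whole ring: the system is inconsistent.

First compute the reduced Gröbner basis of I by Buchberger's algorithm.
f_1 = -1/2x_1, LT = x_1.
f_2 = 9x_1^2 - 3x_1 + 12x_2 + 12, LT = x_1^2.

S(f_1,f_2): lcm = x_1^2. S = 1/3x_1 - 4/3x_2 - 4/3.
  leading term x_1: subtract (-2/3)·f_1 from 1/3x_1 - 4/3x_2 - 4/3 → -4/3x_2 - 4/3
  leading term x_2: no divisor's leading term divides it; move -4/3x_2 to the remainder.
  leading term 1: no divisor's leading term divides it; move -4/3 to the remainder.
  remainder -4/3x_2 - 4/3 ≠ 0; add h_3 = -4/3x_2 - 4/3 to the basis.

The other S-polynomials (S(f_1,h_3), S(f_2,h_3)) all reduce to 0 modulo the current basis, so we have a Gröbner basis.
Inter-reduce: drop elements whose leading term is divisible by another's, tail-reduce, and make monic.
Reduced Gröbner basis: {x_1, x_2 + 1}.
Label its elements g_1 = x_1, g_2 = x_2 + 1.

Reduce p = -5x_1x_2 + 1/3x_2^2 + 2x_1 + 3/2x_2 + 49/6 modulo G:
  leading term x_1x_2: subtract (-5x_2)·g_1 from -5x_1x_2 + 1/3x_2^2 + 2x_1 + 3/2x_2 + 49/6 → 1/3x_2^2 + 2x_1 + 3/2x_2 + 49/6
  leading term x_2^2: subtract (1/3x_2)·g_2 from 1/3x_2^2 + 2x_1 + 3/2x_2 + 49/6 → 2x_1 + 7/6x_2 + 49/6
  leading term x_1: subtract (2)·g_1 from 2x_1 + 7/6x_2 + 49/6 → 7/6x_2 + 49/6
  leading term x_2: subtract (7/6)·g_2 from 7/6x_2 + 49/6 → 7
  leading term 1: no divisor's leading term divides it; move 7 to the remainder.
  normal form = 7.
The normal form is nonzero, so p ∉ I. Since p minus its normal form lies in I, I + (p) = I + (r) where r = 7; decide whether this ideal is the whole ring.
Here r = 7 is a nonzero constant, hence a unit: 1 ∈ I + (p), the Gröbner basis of I + (p) is {1}, and the enlarged system has no common solution — adjoining p is inconsistent.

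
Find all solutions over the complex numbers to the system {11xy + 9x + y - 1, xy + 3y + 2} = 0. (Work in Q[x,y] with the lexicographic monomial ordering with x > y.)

Compute a lex Gröbner basis by Buchberger's algorithm.
f_1 = 11xy + 9x + y - 1, LT = xy.
f_2 = xy + 3y + 2, LT = xy.

S(f_1,f_2): lcm = xy. S = 9/11x - 32/11y - 23/11.
  reduce S modulo (f_1, f_2):
  remainder 9/11x - 32/11y - 23/11 ≠ 0; add h_3 = 9/11x - 32/11y - 23/11 to the basis.

S(f_1,h_3): lcm = xy. S = 9/11x + 32/9y^2 + 262/99y - 1/11.
  reduce S modulo (f_1, f_2, h_3):
  remainder 32/9y^2 + 50/9y + 2 ≠ 0; add h_4 = 32/9y^2 + 50/9y + 2 to the basis.

The other S-polynomials (S(f_2,h_3), S(f_1,h_4), S(f_2,h_4), S(h_3,h_4)) all reduce to 0 modulo the current basis, so we have a Gröbner basis.
Inter-reduce: drop elements whose leading term is divisible by another's, tail-reduce, and make monic.
Reduced Gröbner basis: {x - 32/9y - 23/9, y^2 + 25/16y + 9/16}.

Since the basis is lex-ordered, y^2 + 25/16y + 9/16 is univariate in y. Its roots are {-1, -9/16}. Back-substituting each root into the other basis elements fixes the other coordinates.
  y = -1: the earlier basis element becomes x + 1 = 0, giving x = -1 — point (-1, -1).
  y = -9/16: the earlier basis element becomes x - 5/9 = 0, giving x = 5/9 — point (5/9, -9/16).

{(-1, -1), (5/9, -9/16)}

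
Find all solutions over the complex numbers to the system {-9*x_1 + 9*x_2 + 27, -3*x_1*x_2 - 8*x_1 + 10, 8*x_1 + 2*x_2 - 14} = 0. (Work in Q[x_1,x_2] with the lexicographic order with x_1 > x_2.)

Compute a lex Gröbner basis by Buchberger's algorithm.
f_1 = -9*x_1 + 9*x_2 + 27, LT = x_1.
f_2 = -3*x_1*x_2 - 8*x_1 + 10, LT = x_1*x_2.
f_3 = 8*x_1 + 2*x_2 - 14, LT = x_1.

S(f_1,f_2): lcm = x_1*x_2. S = -8/3*x_1 - x_2**2 - 3*x_2 + 10/3.
  leading term x_1: subtract (8/27)·f_1 from -8/3*x_1 - x_2**2 - 3*x_2 + 10/3 → -x_2**2 - 17/3*x_2 - 14/3
  leading term x_2**2: no divisor's leading term divides it; move -x_2**2 to the remainder.
  leading term x_2: no divisor's leading term divides it; move -17/3*x_2 to the remainder.
  leading term 1: no divisor's leading term divides it; move -14/3 to the remainder.
  remainder -x_2**2 - 17/3*x_2 - 14/3 ≠ 0; add h_4 = -x_2**2 - 17/3*x_2 - 14/3 to the basis.

S(f_1,f_3): lcm = x_1. S = -5/4*x_2 - 5/4.
  leading term x_2: no divisor's leading term divides it; move -5/4*x_2 to the remainder.
  leading term 1: no divisor's leading term divides it; move -5/4 to the remainder.
  remainder -5/4*x_2 - 5/4 ≠ 0; add h_5 = -5/4*x_2 - 5/4 to the basis.

S(f_2,f_3): lcm = x_1*x_2. S = 8/3*x_1 - 1/4*x_2**2 + 7/4*x_2 - 10/3.
  leading term x_1: subtract (-8/27)·f_1 from 8/3*x_1 - 1/4*x_2**2 + 7/4*x_2 - 10/3 → -1/4*x_2**2 + 53/12*x_2 + 14/3
  leading term x_2**2: subtract (1/4)·h_4 from -1/4*x_2**2 + 53/12*x_2 + 14/3 → 35/6*x_2 + 35/6
  leading term x_2: subtract (-14/3)·h_5 from 35/6*x_2 + 35/6 → 0
  remainder 0.

S(f_1,h_4): leading monomials are coprime, so the S-polynomial reduces to 0 (Buchberger's first criterion).
S(f_2,h_4): lcm = x_1*x_2**2. S = -3*x_1*x_2 - 14/3*x_1 - 10/3*x_2.
  leading term x_1*x_2: subtract (1/3*x_2)·f_1 from -3*x_1*x_2 - 14/3*x_1 - 10/3*x_2 → -14/3*x_1 - 3*x_2**2 - 37/3*x_2
  leading term x_1: subtract (14/27)·f_1 from -14/3*x_1 - 3*x_2**2 - 37/3*x_2 → -3*x_2**2 - 17*x_2 - 14
  leading term x_2**2: subtract (3)·h_4 from -3*x_2**2 - 17*x_2 - 14 → 0
  remainder 0.

S(f_3,h_4): leading monomials are coprime, so the S-polynomial reduces to 0 (Buchberger's first criterion).
S(f_1,h_5): leading monomials are coprime, so the S-polynomial reduces to 0 (Buchberger's first criterion).
S(f_2,h_5): lcm = x_1*x_2. S = 5/3*x_1 - 10/3.
  leading term x_1: subtract (-5/27)·f_1 from 5/3*x_1 - 10/3 → 5/3*x_2 + 5/3
  leading term x_2: subtract (-4/3)·h_5 from 5/3*x_2 + 5/3 → 0
  remainder 0.

S(f_3,h_5): leading monomials are coprime, so the S-polynomial reduces to 0 (Buchberger's first criterion).
S(h_4,h_5): lcm = x_2**2. S = 14/3*x_2 + 14/3.
  leading term x_2: subtract (-56/15)·h_5 from 14/3*x_2 + 14/3 → 0
  remainder 0.

Every S-polynomial of the final basis reduces to 0, so we have a Gröbner basis.
Inter-reduce: drop elements whose leading term is divisible by another's, tail-reduce, and make monic.
Reduced Gröbner basis: {x_1 - 2, x_2 + 1}.

From the last basis element, x_2 + 1 = 0, so x_2 takes values in {-1}. Each choice, substituted upward through the basis, yields the corresponding point(s) of the solution set.
  x_2 = -1: the earlier basis element becomes x_1 - 2 = 0, giving x_1 = 2 — point (2, -1).

{(2, -1)}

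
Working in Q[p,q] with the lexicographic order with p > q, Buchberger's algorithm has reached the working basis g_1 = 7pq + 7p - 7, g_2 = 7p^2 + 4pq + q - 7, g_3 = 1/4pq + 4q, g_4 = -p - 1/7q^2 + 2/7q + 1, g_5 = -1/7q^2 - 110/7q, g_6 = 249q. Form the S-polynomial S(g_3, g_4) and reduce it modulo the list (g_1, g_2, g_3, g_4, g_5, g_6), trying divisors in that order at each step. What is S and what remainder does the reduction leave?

S(g_3, g_4) = -1/7q^3 + 2/7q^2 + 17q; remainder on division = 0.

lcm(LM(g_3), LM(g_4)) = pq.
S = (lcm/LT(g_3))·g_3 − (lcm/LT(g_4))·g_4 = -1/7q^3 + 2/7q^2 + 17q.
Reduce S modulo (g_1, g_2, g_3, g_4, g_5, g_6) in that order:
  leading term q^3: subtract (q)·g_5 from -1/7q^3 + 2/7q^2 + 17q → 16q^2 + 17q
  leading term q^2: subtract (-112)·g_5 from 16q^2 + 17q → -1743q
  leading term q: subtract (-7)·g_6 from -1743q → 0
The remainder is 0, so this S-polynomial contributes no new basis element.
An S-polynomial is built so that the two leading terms cancel; whether anything survives reduction is exactly the Gröbner-basis criterion.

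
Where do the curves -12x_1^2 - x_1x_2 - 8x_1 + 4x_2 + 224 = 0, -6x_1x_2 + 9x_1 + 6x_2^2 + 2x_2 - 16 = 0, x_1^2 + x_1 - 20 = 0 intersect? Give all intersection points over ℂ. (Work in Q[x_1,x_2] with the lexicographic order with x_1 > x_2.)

Compute a lex Gröbner basis by Buchberger's algorithm.
f_1 = -12x_1^2 - x_1x_2 - 8x_1 + 4x_2 + 224, LT = x_1^2.
f_2 = -6x_1x_2 + 9x_1 + 6x_2^2 + 2x_2 - 16, LT = x_1x_2.
f_3 = x_1^2 + x_1 - 20, LT = x_1^2.

S(f_1,f_2): lcm = x_1^2x_2. S = 3/2x_1^2 + 13/12x_1x_2^2 + x_1x_2 - 8/3x_1 - 1/3x_2^2 - 56/3x_2.
  leading term x_1^2: subtract (-1/8)·f_1 from 3/2x_1^2 + 13/12x_1x_2^2 + x_1x_2 - 8/3x_1 - 1/3x_2^2 - 56/3x_2 → 13/12x_1x_2^2 + 7/8x_1x_2 - 11/3x_1 - 1/3x_2^2 - 109/6x_2 + 28
  leading term x_1x_2^2: subtract (-13/72x_2)·f_2 from 13/12x_1x_2^2 + 7/8x_1x_2 - 11/3x_1 - 1/3x_2^2 - 109/6x_2 + 28 → 5/2x_1x_2 - 11/3x_1 + 13/12x_2^3 + 1/36x_2^2 - 379/18x_2 + 28
  leading term x_1x_2: subtract (-5/12)·f_2 from 5/2x_1x_2 - 11/3x_1 + 13/12x_2^3 + 1/36x_2^2 - 379/18x_2 + 28 → 1/12x_1 + 13/12x_2^3 + 91/36x_2^2 - 182/9x_2 + 64/3
  leading term x_1: no divisor's leading term divides it; move 1/12x_1 to the remainder.
  leading term x_2^3: no divisor's leading term divides it; move 13/12x_2^3 to the remainder.
  leading term x_2^2: no divisor's leading term divides it; move 91/36x_2^2 to the remainder.
  leading term x_2: no divisor's leading term divides it; move -182/9x_2 to the remainder.
  leading term 1: no divisor's leading term divides it; move 64/3 to the remainder.
  remainder 1/12x_1 + 13/12x_2^3 + 91/36x_2^2 - 182/9x_2 + 64/3 ≠ 0; add h_4 = 1/12x_1 + 13/12x_2^3 + 91/36x_2^2 - 182/9x_2 + 64/3 to the basis.

S(f_1,f_3): lcm = x_1^2. S = 1/12x_1x_2 - 1/3x_1 - 1/3x_2 + 4/3.
  leading term x_1x_2: subtract (-1/72)·f_2 from 1/12x_1x_2 - 1/3x_1 - 1/3x_2 + 4/3 → -5/24x_1 + 1/12x_2^2 - 11/36x_2 + 10/9
  leading term x_1: subtract (-5/2)·h_4 from -5/24x_1 + 1/12x_2^2 - 11/36x_2 + 10/9 → 65/24x_2^3 + 461/72x_2^2 - 1831/36x_2 + 490/9
  leading term x_2^3: no divisor's leading term divides it; move 65/24x_2^3 to the remainder.
  leading term x_2^2: no divisor's leading term divides it; move 461/72x_2^2 to the remainder.
  leading term x_2: no divisor's leading term divides it; move -1831/36x_2 to the remainder.
  leading term 1: no divisor's leading term divides it; move 490/9 to the remainder.
  remainder 65/24x_2^3 + 461/72x_2^2 - 1831/36x_2 + 490/9 ≠ 0; add h_5 = 65/24x_2^3 + 461/72x_2^2 - 1831/36x_2 + 490/9 to the basis.

S(f_2,f_3): lcm = x_1^2x_2. S = -3/2x_1^2 - x_1x_2^2 - 4/3x_1x_2 + 8/3x_1 + 20x_2.
  leading term x_1^2: subtract (1/8)·f_1 from -3/2x_1^2 - x_1x_2^2 - 4/3x_1x_2 + 8/3x_1 + 20x_2 → -x_1x_2^2 - 29/24x_1x_2 + 11/3x_1 + 39/2x_2 - 28
  leading term x_1x_2^2: subtract (1/6x_2)·f_2 from -x_1x_2^2 - 29/24x_1x_2 + 11/3x_1 + 39/2x_2 - 28 → -65/24x_1x_2 + 11/3x_1 - x_2^3 - 1/3x_2^2 + 133/6x_2 - 28
  leading term x_1x_2: subtract (65/144)·f_2 from -65/24x_1x_2 + 11/3x_1 - x_2^3 - 1/3x_2^2 + 133/6x_2 - 28 → -19/48x_1 - x_2^3 - 73/24x_2^2 + 1531/72x_2 - 187/9
  leading term x_1: subtract (-19/4)·h_4 from -19/48x_1 - x_2^3 - 73/24x_2^2 + 1531/72x_2 - 187/9 → 199/48x_2^3 + 1291/144x_2^2 - 1795/24x_2 + 725/9
  leading term x_2^3: subtract (199/130)·h_5 from 199/48x_2^3 + 1291/144x_2^2 - 1795/24x_2 + 725/9 → -163/195x_2^2 + 1793/585x_2 - 326/117
  leading term x_2^2: no divisor's leading term divides it; move -163/195x_2^2 to the remainder.
  leading term x_2: no divisor's leading term divides it; move 1793/585x_2 to the remainder.
  leading term 1: no divisor's leading term divides it; move -326/117 to the remainder.
  remainder -163/195x_2^2 + 1793/585x_2 - 326/117 ≠ 0; add h_6 = -163/195x_2^2 + 1793/585x_2 - 326/117 to the basis.

The other S-polynomials (S(f_1,h_4), S(f_2,h_4), S(f_3,h_4), S(f_1,h_5), S(f_2,h_5), S(f_3,h_5), S(h_4,h_5), S(f_1,h_6), S(f_2,h_6), S(f_3,h_6), S(h_4,h_6), S(h_5,h_6)) all reduce to 0 modulo the current basis, so we have a Gröbner basis.
Inter-reduce: drop elements whose leading term is divisible by another's, tail-reduce, and make monic.
Reduced Gröbner basis: {x_1 - 4, x_2^2 - 11/3x_2 + 10/3}.

Elimination: the polynomial x_2^2 - 11/3x_2 + 10/3 lies in the elimination ideal for x_2, so x_2 ∈ {5/3, 2}. For each such x_2, the remaining basis elements (now univariate) give the rest of the solution.
  x_2 = 5/3: the earlier basis element becomes x_1 - 4 = 0, giving x_1 = 4 — point (4, 5/3).
  x_2 = 2: the earlier basis element becomes x_1 - 4 = 0, giving x_1 = 4 — point (4, 2).
Each listed point satisfies every original equation (direct substitution).
Zero-dimensionality of the ideal guarantees finitely many solutions over ℂ.

{(4, 5/3), (4, 2)}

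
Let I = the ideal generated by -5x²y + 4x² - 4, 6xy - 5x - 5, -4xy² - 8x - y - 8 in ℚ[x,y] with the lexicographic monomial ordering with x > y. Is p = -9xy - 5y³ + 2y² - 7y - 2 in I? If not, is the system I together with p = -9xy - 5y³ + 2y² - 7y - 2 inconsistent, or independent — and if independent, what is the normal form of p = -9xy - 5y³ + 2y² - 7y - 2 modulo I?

First compute the reduced Gröbner basis of I by Buchberger's algorithm.
f_1 = -5x²y + 4x² - 4, LT = x²y.
f_2 = 6xy - 5x - 5, LT = xy.
f_3 = -4xy² - 8x - y - 8, LT = xy².

S(f_1,f_2): lcm = x²y. S = 1/30x² + ⅚x + ⅘.
  leading term x²: no divisor's leading term divides it; move 1/30x² to the remainder.
  leading term x: no divisor's leading term divides it; move ⅚x to the remainder.
  leading term 1: no divisor's leading term divides it; move ⅘ to the remainder.
  remainder 1/30x² + ⅚x + ⅘ ≠ 0; add h_4 = 1/30x² + ⅚x + ⅘ to the basis.

S(f_1,f_3): lcm = x²y². S = -⅘x²y - 2x² - ¼xy - 2x + ⅘y.
  leading term x²y: subtract (4/25)·f_1 from -⅘x²y - 2x² - ¼xy - 2x + ⅘y → -66/25x² - ¼xy - 2x + ⅘y + 16/25
  leading term x²: subtract (-396/5)·h_4 from -66/25x² - ¼xy - 2x + ⅘y + 16/25 → -¼xy + 64x + ⅘y + 64
  leading term xy: subtract (-1/24)·f_2 from -¼xy + 64x + ⅘y + 64 → 1531/24x + ⅘y + 1531/24
  leading term x: no divisor's leading term divides it; move 1531/24x to the remainder.
  leading term y: no divisor's leading term divides it; move ⅘y to the remainder.
  leading term 1: no divisor's leading term divides it; move 1531/24 to the remainder.
  remainder 1531/24x + ⅘y + 1531/24 ≠ 0; add h_5 = 1531/24x + ⅘y + 1531/24 to the basis.

S(f_2,f_3): lcm = xy². S = -⅚xy - 2x - 13/12y - 2.
  leading term xy: subtract (-5/36)·f_2 from -⅚xy - 2x - 13/12y - 2 → -97/36x - 13/12y - 97/36
  leading term x: subtract (-194/4593)·h_5 from -97/36x - 13/12y - 97/36 → -32137/30620y
  leading term y: no divisor's leading term divides it; move -32137/30620y to the remainder.
  remainder -32137/30620y ≠ 0; add h_6 = -32137/30620y to the basis.

S(f_1,h_4): lcm = x²y. S = -⅘x² - 25xy - 24y + ⅘.
  leading term x²: subtract (-24)·h_4 from -⅘x² - 25xy - 24y + ⅘ → -25xy + 20x - 24y + 20
  leading term xy: subtract (-25/6)·f_2 from -25xy + 20x - 24y + 20 → -⅚x - 24y - ⅚
  leading term x: subtract (-20/1531)·h_5 from -⅚x - 24y - ⅚ → -36728/1531y
  leading term y: subtract (160/7)·h_6 from -36728/1531y → 0
  remainder 0.

S(f_2,h_4): lcm = x²y. S = -⅚x² - 25xy - ⅚x - 24y.
  leading term x²: subtract (-25)·h_4 from -⅚x² - 25xy - ⅚x - 24y → -25xy + 20x - 24y + 20
  leading term xy: subtract (-25/6)·f_2 from -25xy + 20x - 24y + 20 → -⅚x - 24y - ⅚
  leading term x: subtract (-20/1531)·h_5 from -⅚x - 24y - ⅚ → -36728/1531y
  leading term y: subtract (160/7)·h_6 from -36728/1531y → 0
  remainder 0.

S(f_3,h_4): lcm = x²y². S = 2x² - 25xy² + ¼xy + 2x - 24y².
  leading term x²: subtract (60)·h_4 from 2x² - 25xy² + ¼xy + 2x - 24y² → -25xy² + ¼xy - 48x - 24y² - 48
  leading term xy²: subtract (-25/6y)·f_2 from -25xy² + ¼xy - 48x - 24y² - 48 → -247/12xy - 48x - 24y² - 125/6y - 48
  leading term xy: subtract (-247/72)·f_2 from -247/12xy - 48x - 24y² - 125/6y - 48 → -4691/72x - 24y² - 125/6y - 4691/72
  leading term x: subtract (-4691/4593)·h_5 from -4691/72x - 24y² - 125/6y - 4691/72 → -24y² - 306449/15310y
  leading term y²: subtract (734880/32137y)·h_6 from -24y² - 306449/15310y → -306449/15310y
  leading term y: subtract (612898/32137)·h_6 from -306449/15310y → 0
  remainder 0.

S(f_1,h_5): lcm = x²y. S = -⅘x² - 96/7655xy² - xy + ⅘.
  leading term x²: subtract (-24)·h_4 from -⅘x² - 96/7655xy² - xy + ⅘ → -96/7655xy² - xy + 20x + 20
  leading term xy²: subtract (-16/7655y)·f_2 from -96/7655xy² - xy + 20x + 20 → -1547/1531xy + 20x - 16/1531y + 20
  leading term xy: subtract (-1547/9186)·f_2 from -1547/1531xy + 20x - 16/1531y + 20 → 175985/9186x - 16/1531y + 175985/9186
  leading term x: subtract (703940/2343961)·h_5 from 175985/9186x - 16/1531y + 175985/9186 → -587648/2343961y
  leading term y: subtract (2560/10717)·h_6 from -587648/2343961y → 0
  remainder 0.

S(f_2,h_5): lcm = xy. S = -⅚x - 96/7655y² - y - ⅚.
  leading term x: subtract (-20/1531)·h_5 from -⅚x - 96/7655y² - y - ⅚ → -96/7655y² - 1515/1531y
  leading term y²: subtract (384/32137y)·h_6 from -96/7655y² - 1515/1531y → -1515/1531y
  leading term y: subtract (30300/32137)·h_6 from -1515/1531y → 0
  remainder 0.

S(f_3,h_5): lcm = xy². S = 2x - 96/7655y³ - y² + ¼y + 2.
  leading term x: subtract (48/1531)·h_5 from 2x - 96/7655y³ - y² + ¼y + 2 → -96/7655y³ - y² + 6887/30620y
  leading term y³: subtract (384/32137y²)·h_6 from -96/7655y³ - y² + 6887/30620y → -y² + 6887/30620y
  leading term y²: subtract (30620/32137y)·h_6 from -y² + 6887/30620y → 6887/30620y
  leading term y: subtract (-6887/32137)·h_6 from 6887/30620y → 0
  remainder 0.

S(h_4,h_5): lcm = x². S = -96/7655xy + 24x + 24.
  leading term xy: subtract (-16/7655)·f_2 from -96/7655xy + 24x + 24 → 36728/1531x + 36728/1531
  leading term x: subtract (881472/2343961)·h_5 from 36728/1531x + 36728/1531 → -3525888/11719805y
  leading term y: subtract (3072/10717)·h_6 from -3525888/11719805y → 0
  remainder 0.

S(f_1,h_6): lcm = x²y. S = -⅘x² + ⅘.
  leading term x²: subtract (-24)·h_4 from -⅘x² + ⅘ → 20x + 20
  leading term x: subtract (480/1531)·h_5 from 20x + 20 → -384/1531y
  leading term y: subtract (7680/32137)·h_6 from -384/1531y → 0
  remainder 0.

S(f_2,h_6): lcm = xy. S = -⅚x - ⅚.
  leading term x: subtract (-20/1531)·h_5 from -⅚x - ⅚ → 16/1531y
  leading term y: subtract (-320/32137)·h_6 from 16/1531y → 0
  remainder 0.

S(f_3,h_6): lcm = xy². S = 2x + ¼y + 2.
  leading term x: subtract (48/1531)·h_5 from 2x + ¼y + 2 → 6887/30620y
  leading term y: subtract (-6887/32137)·h_6 from 6887/30620y → 0
  remainder 0.

S(h_4,h_6): leading monomials are coprime, so the S-polynomial reduces to 0 (Buchberger's first criterion).
S(h_5,h_6): leading monomials are coprime, so the S-polynomial reduces to 0 (Buchberger's first criterion).
Every S-polynomial of the final basis reduces to 0, so we have a Gröbner basis.
Inter-reduce: drop elements whose leading term is divisible by another's, tail-reduce, and make monic.
Reduced Gröbner basis: {x + 1, y}.
Label its elements g_1 = x + 1, g_2 = y.

Reduce p = -9xy - 5y³ + 2y² - 7y - 2 modulo G:
  leading term xy: subtract (-9y)·g_1 from -9xy - 5y³ + 2y² - 7y - 2 → -5y³ + 2y² + 2y - 2
  leading term y³: subtract (-5y²)·g_2 from -5y³ + 2y² + 2y - 2 → 2y² + 2y - 2
  leading term y²: subtract (2y)·g_2 from 2y² + 2y - 2 → 2y - 2
  leading term y: subtract (2)·g_2 from 2y - 2 → -2
  leading term 1: no divisor's leading term divides it; move -2 to the remainder.
  normal form = -2.
The normal form is nonzero, so p ∉ I. Since p minus its normal form lies in I, I + (p) = I + (r) where r = -2; decide whether this ideal is the whole ring.
Here r = -2 is a nonzero constant, hence a unit: 1 ∈ I + (p), the Gröbner basis of I + (p) is {1}, and the enlarged system has no common solution — adjoining p is inconsistent.

Ideal membership is decidable via reduction modulo a Gröbner basis.

Adjoining -9xy - 5y³ + 2y² - 7y - 2 makes the ideal the whole ring: the system is inconsistent.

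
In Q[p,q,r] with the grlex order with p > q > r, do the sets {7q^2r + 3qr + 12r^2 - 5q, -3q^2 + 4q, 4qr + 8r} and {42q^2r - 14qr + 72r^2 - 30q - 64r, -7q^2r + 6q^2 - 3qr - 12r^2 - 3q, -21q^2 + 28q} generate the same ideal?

Yes, the ideals are equal.

For a fixed monomial order, each ideal has a unique reduced Gröbner basis; comparing bases decides equality.
Buchberger on the first generating set:
f_1 = 7q^2r + 3qr + 12r^2 - 5q, LT = q^2r.
f_2 = -3q^2 + 4q, LT = q^2.
f_3 = 4qr + 8r, LT = qr.

S(f_1,f_2): lcm = q^2r. S = 37/21qr + 12/7r^2 - 5/7q.
  leading term qr: subtract (37/84)·f_3 from 37/21qr + 12/7r^2 - 5/7q → 12/7r^2 - 5/7q - 74/21r
  leading term r^2: no divisor's leading term divides it; move 12/7r^2 to the remainder.
  leading term q: no divisor's leading term divides it; move -5/7q to the remainder.
  leading term r: no divisor's leading term divides it; move -74/21r to the remainder.
  remainder 12/7r^2 - 5/7q - 74/21r ≠ 0; add g_4 = 12/7r^2 - 5/7q - 74/21r to the basis.

S(f_1,f_3): lcm = q^2r. S = -11/7qr + 12/7r^2 - 5/7q.
  leading term qr: subtract (-11/28)·f_3 from -11/7qr + 12/7r^2 - 5/7q → 12/7r^2 - 5/7q + 22/7r
  leading term r^2: subtract (1)·g_4 from 12/7r^2 - 5/7q + 22/7r → 20/3r
  leading term r: no divisor's leading term divides it; move 20/3r to the remainder.
  remainder 20/3r ≠ 0; add g_5 = 20/3r to the basis.

S(f_1,g_4): lcm = q^2r^2. S = 5/12q^3 + 37/18q^2r + 3/7qr^2 + 12/7r^3 - 5/7qr.
  leading term q^3: subtract (-5/36q)·f_2 from 5/12q^3 + 37/18q^2r + 3/7qr^2 + 12/7r^3 - 5/7qr → 37/18q^2r + 3/7qr^2 + 12/7r^3 + 5/9q^2 - 5/7qr
  leading term q^2r: subtract (37/126)·f_1 from 37/18q^2r + 3/7qr^2 + 12/7r^3 + 5/9q^2 - 5/7qr → 3/7qr^2 + 12/7r^3 + 5/9q^2 - 67/42qr - 74/21r^2 + 185/126q
  leading term qr^2: subtract (3/28r)·f_3 from 3/7qr^2 + 12/7r^3 + 5/9q^2 - 67/42qr - 74/21r^2 + 185/126q → 12/7r^3 + 5/9q^2 - 67/42qr - 92/21r^2 + 185/126q
  leading term r^3: subtract (r)·g_4 from 12/7r^3 + 5/9q^2 - 67/42qr - 92/21r^2 + 185/126q → 5/9q^2 - 37/42qr - 6/7r^2 + 185/126q
  leading term q^2: subtract (-5/27)·f_2 from 5/9q^2 - 37/42qr - 6/7r^2 + 185/126q → -37/42qr - 6/7r^2 + 835/378q
  leading term qr: subtract (-37/168)·f_3 from -37/42qr - 6/7r^2 + 835/378q → -6/7r^2 + 835/378q + 37/21r
  leading term r^2: subtract (-1/2)·g_4 from -6/7r^2 + 835/378q + 37/21r → 50/27q
  leading term q: no divisor's leading term divides it; move 50/27q to the remainder.
  remainder 50/27q ≠ 0; add g_6 = 50/27q to the basis.

The other S-polynomials (S(f_2,f_3), S(f_2,g_4), S(f_3,g_4), S(f_1,g_5), S(f_2,g_5), S(f_3,g_5), S(g_4,g_5), S(f_1,g_6), S(f_2,g_6), S(f_3,g_6), S(g_4,g_6), S(g_5,g_6)) all reduce to 0 modulo the current basis, so we have a Gröbner basis.
Inter-reduce: drop elements whose leading term is divisible by another's, tail-reduce, and make monic.
Reduced Gröbner basis: {q, r}.

Buchberger on the second generating set:
h_1 = 42q^2r - 14qr + 72r^2 - 30q - 64r, LT = q^2r.
h_2 = -7q^2r + 6q^2 - 3qr - 12r^2 - 3q, LT = q^2r.
h_3 = -21q^2 + 28q, LT = q^2.

S(h_1,h_2): lcm = q^2r. S = 6/7q^2 - 16/21qr - 8/7q - 32/21r.
  leading term q^2: subtract (-2/49)·h_3 from 6/7q^2 - 16/21qr - 8/7q - 32/21r → -16/21qr - 32/21r
  leading term qr: no divisor's leading term divides it; move -16/21qr to the remainder.
  leading term r: no divisor's leading term divides it; move -32/21r to the remainder.
  remainder -16/21qr - 32/21r ≠ 0; add k_4 = -16/21qr - 32/21r to the basis.

S(h_1,h_3): lcm = q^2r. S = qr + 12/7r^2 - 5/7q - 32/21r.
  leading term qr: subtract (-21/16)·k_4 from qr + 12/7r^2 - 5/7q - 32/21r → 12/7r^2 - 5/7q - 74/21r
  leading term r^2: no divisor's leading term divides it; move 12/7r^2 to the remainder.
  leading term q: no divisor's leading term divides it; move -5/7q to the remainder.
  leading term r: no divisor's leading term divides it; move -74/21r to the remainder.
  remainder 12/7r^2 - 5/7q - 74/21r ≠ 0; add k_5 = 12/7r^2 - 5/7q - 74/21r to the basis.

S(h_1,k_4): lcm = q^2r. S = -7/3qr + 12/7r^2 - 5/7q - 32/21r.
  leading term qr: subtract (49/16)·k_4 from -7/3qr + 12/7r^2 - 5/7q - 32/21r → 12/7r^2 - 5/7q + 22/7r
  leading term r^2: subtract (1)·k_5 from 12/7r^2 - 5/7q + 22/7r → 20/3r
  leading term r: no divisor's leading term divides it; move 20/3r to the remainder.
  remainder 20/3r ≠ 0; add k_6 = 20/3r to the basis.

S(h_1,k_5): lcm = q^2r^2. S = 5/12q^3 + 37/18q^2r - 1/3qr^2 + 12/7r^3 - 5/7qr - 32/21r^2.
  leading term q^3: subtract (-5/252q)·h_3 from 5/12q^3 + 37/18q^2r - 1/3qr^2 + 12/7r^3 - 5/7qr - 32/21r^2 → 37/18q^2r - 1/3qr^2 + 12/7r^3 + 5/9q^2 - 5/7qr - 32/21r^2
  leading term q^2r: subtract (37/756)·h_1 from 37/18q^2r - 1/3qr^2 + 12/7r^3 + 5/9q^2 - 5/7qr - 32/21r^2 → -1/3qr^2 + 12/7r^3 + 5/9q^2 - 11/378qr - 106/21r^2 + 185/126q + 592/189r
  leading term qr^2: subtract (7/16r)·k_4 from -1/3qr^2 + 12/7r^3 + 5/9q^2 - 11/378qr - 106/21r^2 + 185/126q + 592/189r → 12/7r^3 + 5/9q^2 - 11/378qr - 92/21r^2 + 185/126q + 592/189r
  leading term r^3: subtract (r)·k_5 from 12/7r^3 + 5/9q^2 - 11/378qr - 92/21r^2 + 185/126q + 592/189r → 5/9q^2 + 37/54qr - 6/7r^2 + 185/126q + 592/189r
  leading term q^2: subtract (-5/189)·h_3 from 5/9q^2 + 37/54qr - 6/7r^2 + 185/126q + 592/189r → 37/54qr - 6/7r^2 + 835/378q + 592/189r
  leading term qr: subtract (-259/288)·k_4 from 37/54qr - 6/7r^2 + 835/378q + 592/189r → -6/7r^2 + 835/378q + 37/21r
  leading term r^2: subtract (-1/2)·k_5 from -6/7r^2 + 835/378q + 37/21r → 50/27q
  leading term q: no divisor's leading term divides it; move 50/27q to the remainder.
  remainder 50/27q ≠ 0; add k_7 = 50/27q to the basis.

The other S-polynomials (S(h_2,h_3), S(h_2,k_4), S(h_3,k_4), S(h_2,k_5), S(h_3,k_5), S(k_4,k_5), S(h_1,k_6), S(h_2,k_6), S(h_3,k_6), S(k_4,k_6), S(k_5,k_6), S(h_1,k_7), S(h_2,k_7), S(h_3,k_7), S(k_4,k_7), S(k_5,k_7), S(k_6,k_7)) all reduce to 0 modulo the current basis, so we have a Gröbner basis.
Inter-reduce: drop elements whose leading term is divisible by another's, tail-reduce, and make monic.
Reduced Gröbner basis: {q, r}.

These coincide, so the ideals are equal.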